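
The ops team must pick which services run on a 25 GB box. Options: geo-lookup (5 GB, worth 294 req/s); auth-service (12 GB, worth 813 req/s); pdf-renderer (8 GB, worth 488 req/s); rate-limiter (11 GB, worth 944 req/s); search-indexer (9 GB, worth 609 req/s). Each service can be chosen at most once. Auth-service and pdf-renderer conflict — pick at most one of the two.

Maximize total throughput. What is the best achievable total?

Density check — rate-limiter 85.82, auth-service 67.75, search-indexer 67.67 are the best per GB.
Taking the top-ratio services first gives auth-service + rate-limiter for 1757 (23 GB).
The 12 GB tied up in auth-service is better spent on geo-lookup + search-indexer — total rises to 1847 (25 GB).

1847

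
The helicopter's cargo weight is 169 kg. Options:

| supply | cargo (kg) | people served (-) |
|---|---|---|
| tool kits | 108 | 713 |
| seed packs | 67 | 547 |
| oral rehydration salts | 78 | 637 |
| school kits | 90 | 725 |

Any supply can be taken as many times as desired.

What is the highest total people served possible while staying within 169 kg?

Density check — oral rehydration salts 8.17, seed packs 8.16, school kits 8.06 are the best per kg.
Taking the top-ratio supplies first gives 2×oral rehydration salts for 1274 (156 kg).
The 78 kg tied up in oral rehydration salts is better spent on school kits — total rises to 1362 (168 kg).
That's the maximum — no swap from here does better than 1362.

1362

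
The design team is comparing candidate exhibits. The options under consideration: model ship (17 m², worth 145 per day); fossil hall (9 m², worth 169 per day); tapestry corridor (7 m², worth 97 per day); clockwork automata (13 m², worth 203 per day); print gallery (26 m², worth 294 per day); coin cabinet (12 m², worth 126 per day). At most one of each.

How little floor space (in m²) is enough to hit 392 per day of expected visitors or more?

Minimise m² subject to total expected visitors ≥ 392.
fossil hall + tapestry corridor + coin cabinet reaches 392 using 28 m².
No combination under 28 m² hits 392.

28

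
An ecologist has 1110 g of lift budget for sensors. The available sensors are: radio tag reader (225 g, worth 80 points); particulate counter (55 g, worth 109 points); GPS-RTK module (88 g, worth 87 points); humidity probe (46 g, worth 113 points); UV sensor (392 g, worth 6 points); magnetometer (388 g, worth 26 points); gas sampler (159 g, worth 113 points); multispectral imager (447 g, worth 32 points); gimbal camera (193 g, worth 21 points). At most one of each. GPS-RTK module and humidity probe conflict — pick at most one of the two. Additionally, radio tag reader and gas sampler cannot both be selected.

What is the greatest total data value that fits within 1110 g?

393

Best packing: particulate counter + humidity probe + magnetometer + gas sampler + multispectral imager — 1095 g, 393 total.
Next best is particulate counter + humidity probe + gas sampler + multispectral imager + gimbal camera at 388 (900 g) — short by 5.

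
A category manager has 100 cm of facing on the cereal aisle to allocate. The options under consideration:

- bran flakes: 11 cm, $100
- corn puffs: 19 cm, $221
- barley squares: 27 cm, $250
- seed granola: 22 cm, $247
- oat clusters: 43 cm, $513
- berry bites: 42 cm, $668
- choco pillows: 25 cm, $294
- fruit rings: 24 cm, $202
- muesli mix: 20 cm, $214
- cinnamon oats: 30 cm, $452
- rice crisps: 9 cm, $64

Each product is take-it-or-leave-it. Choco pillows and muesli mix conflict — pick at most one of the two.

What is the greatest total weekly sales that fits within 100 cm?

Taking berry bites + choco pillows + cinnamon oats: 97 cm used, 1414 in weekly sales.
The closest alternative, corn puffs + berry bites + cinnamon oats + rice crisps, reaches only 1405.

1414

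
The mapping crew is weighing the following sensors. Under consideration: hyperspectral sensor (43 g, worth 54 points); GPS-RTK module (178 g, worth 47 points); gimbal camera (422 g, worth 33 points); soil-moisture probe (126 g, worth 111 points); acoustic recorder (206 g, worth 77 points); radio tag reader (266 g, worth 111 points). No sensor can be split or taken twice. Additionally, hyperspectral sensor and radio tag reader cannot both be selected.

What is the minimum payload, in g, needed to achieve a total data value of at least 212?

Look for the lowest-payload combination reaching 212.
hyperspectral sensor + GPS-RTK module + soil-moisture probe: 212 data value at 347 g.
Below 347 g the best achievable stays under 212.

347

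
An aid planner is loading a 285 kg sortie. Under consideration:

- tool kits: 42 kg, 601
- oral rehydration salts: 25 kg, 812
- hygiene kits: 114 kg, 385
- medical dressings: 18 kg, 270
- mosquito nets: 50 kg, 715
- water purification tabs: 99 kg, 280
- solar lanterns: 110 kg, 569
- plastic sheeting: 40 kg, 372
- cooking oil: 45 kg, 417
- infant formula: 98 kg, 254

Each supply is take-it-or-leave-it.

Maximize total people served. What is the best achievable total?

Filling by ratio: tool kits + oral rehydration salts + medical dressings + mosquito nets + plastic sheeting + cooking oil for 3187, with 65 kg left unused.
Replace cooking oil with solar lanterns: the trade gains 152 net, giving 3339 at 285 kg.

3339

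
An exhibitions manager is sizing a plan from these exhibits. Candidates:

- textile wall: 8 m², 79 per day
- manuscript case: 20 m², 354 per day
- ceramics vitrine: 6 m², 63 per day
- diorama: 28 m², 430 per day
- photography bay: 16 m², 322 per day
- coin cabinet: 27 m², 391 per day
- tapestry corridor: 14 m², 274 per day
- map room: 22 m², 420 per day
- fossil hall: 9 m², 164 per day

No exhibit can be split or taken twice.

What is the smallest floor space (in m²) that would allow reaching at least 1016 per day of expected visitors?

Need the lightest bundle worth ≥ 1016.
photography bay + tapestry corridor + map room: 1016 expected visitors at 52 m².
No combination under 52 m² hits 1016.

52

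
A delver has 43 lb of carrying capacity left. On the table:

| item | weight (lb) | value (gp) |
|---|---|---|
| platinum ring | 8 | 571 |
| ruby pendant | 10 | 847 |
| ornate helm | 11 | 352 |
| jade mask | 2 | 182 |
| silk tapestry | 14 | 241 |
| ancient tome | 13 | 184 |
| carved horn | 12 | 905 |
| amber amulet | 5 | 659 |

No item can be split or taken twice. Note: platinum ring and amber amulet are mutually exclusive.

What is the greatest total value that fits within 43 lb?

2945

Ruby pendant + ornate helm + jade mask + carved horn + amber amulet uses 40 of the 43 lb and totals 2945.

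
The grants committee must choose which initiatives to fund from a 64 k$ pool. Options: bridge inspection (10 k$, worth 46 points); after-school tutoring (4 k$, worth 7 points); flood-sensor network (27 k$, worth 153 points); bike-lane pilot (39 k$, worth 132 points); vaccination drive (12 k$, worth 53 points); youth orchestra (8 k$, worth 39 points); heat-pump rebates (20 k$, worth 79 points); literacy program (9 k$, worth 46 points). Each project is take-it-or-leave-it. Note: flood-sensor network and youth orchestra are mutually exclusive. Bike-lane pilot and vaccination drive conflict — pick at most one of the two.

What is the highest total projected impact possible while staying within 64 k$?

Density check — flood-sensor network 5.67, literacy program 5.11, youth orchestra 4.88, bridge inspection 4.60 are the best per k$.
Bridge inspection + after-school tutoring + flood-sensor network + vaccination drive + literacy program uses 62 of the 64 k$ and totals 305.
The closest alternative, bridge inspection + flood-sensor network + vaccination drive + literacy program, reaches only 298.

305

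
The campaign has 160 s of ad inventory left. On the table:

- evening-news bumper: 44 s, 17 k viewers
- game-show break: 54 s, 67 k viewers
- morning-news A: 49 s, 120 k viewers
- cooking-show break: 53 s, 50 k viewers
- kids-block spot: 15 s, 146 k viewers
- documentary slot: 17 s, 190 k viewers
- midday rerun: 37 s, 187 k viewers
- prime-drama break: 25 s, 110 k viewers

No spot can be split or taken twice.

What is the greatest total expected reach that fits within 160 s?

753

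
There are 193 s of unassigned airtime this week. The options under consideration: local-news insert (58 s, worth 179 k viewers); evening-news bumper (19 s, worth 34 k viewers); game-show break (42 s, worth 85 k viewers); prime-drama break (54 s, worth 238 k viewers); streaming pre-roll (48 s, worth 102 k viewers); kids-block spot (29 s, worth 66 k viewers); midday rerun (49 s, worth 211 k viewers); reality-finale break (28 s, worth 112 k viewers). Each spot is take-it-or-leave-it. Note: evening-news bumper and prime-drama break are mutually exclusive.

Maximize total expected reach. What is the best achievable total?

Density check — prime-drama break 4.41, midday rerun 4.31, reality-finale break 4.00, local-news insert 3.09 are the best per s.
Best packing: local-news insert + prime-drama break + midday rerun + reality-finale break — 189 s, 740 total.
No other feasible combination exceeds 740.

740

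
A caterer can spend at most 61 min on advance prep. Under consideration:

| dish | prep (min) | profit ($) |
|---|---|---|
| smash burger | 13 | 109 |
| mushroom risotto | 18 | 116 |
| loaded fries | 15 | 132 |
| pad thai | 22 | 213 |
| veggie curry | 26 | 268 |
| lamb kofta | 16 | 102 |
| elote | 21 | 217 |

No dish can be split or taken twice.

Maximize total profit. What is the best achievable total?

Taking smash burger + veggie curry + elote: 60 min used, 594 in profit.
That's the maximum — no swap from here does better than 594.

594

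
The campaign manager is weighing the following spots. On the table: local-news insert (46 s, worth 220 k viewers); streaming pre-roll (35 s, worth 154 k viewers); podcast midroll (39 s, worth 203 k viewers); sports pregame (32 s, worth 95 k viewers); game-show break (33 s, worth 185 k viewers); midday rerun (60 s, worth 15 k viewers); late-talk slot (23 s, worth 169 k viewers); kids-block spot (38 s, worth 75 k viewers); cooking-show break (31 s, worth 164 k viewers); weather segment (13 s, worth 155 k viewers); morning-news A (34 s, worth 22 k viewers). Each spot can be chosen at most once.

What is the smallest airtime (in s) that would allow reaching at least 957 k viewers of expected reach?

171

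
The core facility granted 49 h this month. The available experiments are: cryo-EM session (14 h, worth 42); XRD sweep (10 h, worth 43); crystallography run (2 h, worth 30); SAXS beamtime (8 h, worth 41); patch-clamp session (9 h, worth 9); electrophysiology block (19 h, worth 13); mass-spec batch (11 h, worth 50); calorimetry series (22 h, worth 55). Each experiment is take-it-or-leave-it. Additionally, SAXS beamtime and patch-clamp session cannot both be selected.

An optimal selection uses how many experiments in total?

Best achievable expected citations is 206.
One optimal bundle: cryo-EM session + XRD sweep + crystallography run + SAXS beamtime + mass-spec batch (45 h).
Any selection reaching 206 contains exactly 5 experiments.

5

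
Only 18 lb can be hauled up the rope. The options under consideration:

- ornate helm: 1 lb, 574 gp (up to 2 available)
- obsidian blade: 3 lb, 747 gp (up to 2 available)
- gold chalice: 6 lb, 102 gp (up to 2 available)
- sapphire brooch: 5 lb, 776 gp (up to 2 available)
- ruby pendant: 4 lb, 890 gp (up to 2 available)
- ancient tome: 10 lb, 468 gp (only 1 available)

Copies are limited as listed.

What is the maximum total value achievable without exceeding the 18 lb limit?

4451

A density-first pass picks 2×ornate helm + 2×obsidian blade + 2×ruby pendant — 4422 at 16 lb.
The 3 lb tied up in obsidian blade is better spent on sapphire brooch — total rises to 4451 (18 lb).
No other feasible combination exceeds 4451.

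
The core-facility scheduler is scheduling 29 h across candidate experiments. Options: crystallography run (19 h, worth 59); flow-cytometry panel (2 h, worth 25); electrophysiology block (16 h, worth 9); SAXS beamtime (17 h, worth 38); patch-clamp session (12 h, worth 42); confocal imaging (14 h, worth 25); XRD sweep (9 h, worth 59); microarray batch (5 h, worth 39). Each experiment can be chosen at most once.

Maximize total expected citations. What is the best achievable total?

165

Density check — flow-cytometry panel 12.50, microarray batch 7.80, XRD sweep 6.56 are the best per h.
Best packing: flow-cytometry panel + patch-clamp session + XRD sweep + microarray batch — 28 h, 165 total.
Nothing else within 29 h beats 165.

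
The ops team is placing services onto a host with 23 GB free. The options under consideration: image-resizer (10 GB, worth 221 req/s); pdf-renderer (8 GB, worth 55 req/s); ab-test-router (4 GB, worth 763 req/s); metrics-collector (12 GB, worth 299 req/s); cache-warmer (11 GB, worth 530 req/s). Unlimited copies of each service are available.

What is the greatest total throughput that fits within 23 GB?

3815

Taking 5×ab-test-router: 20 GB used, 3815 in throughput.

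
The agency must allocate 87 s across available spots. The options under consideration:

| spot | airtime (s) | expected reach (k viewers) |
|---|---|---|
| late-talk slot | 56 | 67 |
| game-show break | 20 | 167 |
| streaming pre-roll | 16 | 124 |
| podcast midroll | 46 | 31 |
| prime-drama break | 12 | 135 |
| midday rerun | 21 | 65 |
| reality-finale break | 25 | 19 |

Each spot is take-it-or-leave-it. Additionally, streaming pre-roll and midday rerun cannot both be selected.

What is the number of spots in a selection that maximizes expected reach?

Best achievable expected reach is 445.
One optimal bundle: game-show break + streaming pre-roll + prime-drama break + reality-finale break (73 s).
All optima have 4 spots.

4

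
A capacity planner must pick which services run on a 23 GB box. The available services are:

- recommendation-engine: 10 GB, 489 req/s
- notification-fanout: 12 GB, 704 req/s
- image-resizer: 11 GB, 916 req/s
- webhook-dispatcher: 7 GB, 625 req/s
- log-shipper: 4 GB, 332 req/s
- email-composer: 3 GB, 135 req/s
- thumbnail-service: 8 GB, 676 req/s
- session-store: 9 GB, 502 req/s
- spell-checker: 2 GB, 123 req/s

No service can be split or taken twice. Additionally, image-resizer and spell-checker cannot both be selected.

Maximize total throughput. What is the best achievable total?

1924

Greedy by ratio would take webhook-dispatcher + log-shipper + thumbnail-service + spell-checker: 21 GB used, total 1756.
Replace webhook-dispatcher and spell-checker with image-resizer: the trade gains 168 net, giving 1924 at 23 GB.
Next best is image-resizer + webhook-dispatcher + log-shipper at 1873 (22 GB) — short by 51.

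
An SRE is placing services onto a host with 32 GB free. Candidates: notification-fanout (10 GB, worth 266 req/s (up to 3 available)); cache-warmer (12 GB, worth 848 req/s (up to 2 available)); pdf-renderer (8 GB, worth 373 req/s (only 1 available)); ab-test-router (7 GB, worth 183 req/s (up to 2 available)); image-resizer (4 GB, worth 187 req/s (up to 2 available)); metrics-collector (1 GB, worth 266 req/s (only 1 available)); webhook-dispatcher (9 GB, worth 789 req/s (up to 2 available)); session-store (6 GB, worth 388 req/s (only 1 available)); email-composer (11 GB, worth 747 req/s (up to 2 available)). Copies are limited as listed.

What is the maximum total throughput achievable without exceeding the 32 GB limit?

The ratio ordering already packs tightly: cache-warmer + metrics-collector + 2×webhook-dispatcher, 31 GB, 2692.
The spare 1 GB is too small for any remaining service, and no exchange beats 2692.

2692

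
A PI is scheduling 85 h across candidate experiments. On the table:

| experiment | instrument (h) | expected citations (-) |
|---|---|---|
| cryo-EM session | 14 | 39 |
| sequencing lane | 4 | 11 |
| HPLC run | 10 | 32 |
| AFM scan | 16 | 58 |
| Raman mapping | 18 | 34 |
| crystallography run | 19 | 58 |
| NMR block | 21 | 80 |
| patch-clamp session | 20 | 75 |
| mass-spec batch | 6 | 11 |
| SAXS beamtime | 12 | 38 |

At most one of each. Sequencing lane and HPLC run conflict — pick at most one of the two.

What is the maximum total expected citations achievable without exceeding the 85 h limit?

294

HPLC run + AFM scan + NMR block + patch-clamp session + mass-spec batch + SAXS beamtime uses 85 of the 85 h and totals 294.
The closest alternative, cryo-EM session + AFM scan + NMR block + patch-clamp session + SAXS beamtime, reaches only 290.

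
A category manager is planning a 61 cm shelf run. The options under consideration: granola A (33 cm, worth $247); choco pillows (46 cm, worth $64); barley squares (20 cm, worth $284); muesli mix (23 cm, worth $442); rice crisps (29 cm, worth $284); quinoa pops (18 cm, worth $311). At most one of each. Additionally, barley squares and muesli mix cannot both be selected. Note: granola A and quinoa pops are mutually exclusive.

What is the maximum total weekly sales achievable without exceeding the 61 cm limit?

Ranking by ratio (weekly sales/cm): muesli mix 19.22, quinoa pops 17.28, barley squares 14.20.
Best packing: muesli mix + quinoa pops — 41 cm, 753 total.
Runner-up muesli mix + rice crisps tops out at 726.

753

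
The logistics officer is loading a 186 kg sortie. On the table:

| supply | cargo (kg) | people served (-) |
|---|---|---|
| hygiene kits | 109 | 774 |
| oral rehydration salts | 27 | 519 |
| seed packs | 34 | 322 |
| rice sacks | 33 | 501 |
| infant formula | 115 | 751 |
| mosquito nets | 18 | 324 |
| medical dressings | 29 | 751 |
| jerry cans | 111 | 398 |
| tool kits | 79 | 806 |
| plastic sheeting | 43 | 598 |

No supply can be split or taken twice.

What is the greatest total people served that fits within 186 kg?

By people served per kg: medical dressings 25.90, oral rehydration salts 19.22, mosquito nets 18.00 lead.
Best packing: oral rehydration salts + seed packs + rice sacks + mosquito nets + medical dressings + plastic sheeting — 184 kg, 3015 total.
Next best is oral rehydration salts + rice sacks + mosquito nets + medical dressings + tool kits at 2901 (186 kg) — short by 114.

3015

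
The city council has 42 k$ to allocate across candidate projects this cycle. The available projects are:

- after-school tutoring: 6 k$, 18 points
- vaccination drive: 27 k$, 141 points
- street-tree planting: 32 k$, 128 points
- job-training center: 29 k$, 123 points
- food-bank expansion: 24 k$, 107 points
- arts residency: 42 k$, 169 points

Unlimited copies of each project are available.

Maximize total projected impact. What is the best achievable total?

177

By projected impact per k$: vaccination drive 5.22, food-bank expansion 4.46, job-training center 4.24, arts residency 4.02 lead.
The ratio ordering already packs tightly: 2×after-school tutoring + vaccination drive, 39 k$, 177.
Nothing else within 42 k$ beats 177.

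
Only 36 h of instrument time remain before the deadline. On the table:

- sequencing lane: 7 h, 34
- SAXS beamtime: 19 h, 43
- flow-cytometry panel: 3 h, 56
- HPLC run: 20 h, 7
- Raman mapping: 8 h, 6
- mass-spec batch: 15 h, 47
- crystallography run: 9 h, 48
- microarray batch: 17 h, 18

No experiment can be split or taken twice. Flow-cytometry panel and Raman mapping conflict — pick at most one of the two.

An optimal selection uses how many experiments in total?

4

Best achievable expected citations is 185.
One optimal bundle: sequencing lane + flow-cytometry panel + mass-spec batch + crystallography run (34 h).
All optima have 4 experiments.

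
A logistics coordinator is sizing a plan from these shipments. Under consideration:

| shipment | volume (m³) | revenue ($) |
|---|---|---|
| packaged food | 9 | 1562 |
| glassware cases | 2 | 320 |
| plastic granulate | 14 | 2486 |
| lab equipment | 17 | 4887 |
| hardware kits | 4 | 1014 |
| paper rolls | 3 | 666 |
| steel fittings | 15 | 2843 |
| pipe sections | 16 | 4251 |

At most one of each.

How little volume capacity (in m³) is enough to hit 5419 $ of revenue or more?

Need the lightest bundle worth ≥ 5419.
lab equipment + paper rolls: 5553 revenue at 20 m³.
Any bundle with less than 20 m³ falls short of 5419.

20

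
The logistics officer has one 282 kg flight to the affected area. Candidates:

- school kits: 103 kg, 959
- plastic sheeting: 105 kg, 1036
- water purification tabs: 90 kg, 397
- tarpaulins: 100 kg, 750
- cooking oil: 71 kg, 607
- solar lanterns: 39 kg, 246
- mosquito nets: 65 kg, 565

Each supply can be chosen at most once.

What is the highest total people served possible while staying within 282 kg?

Greedy by ratio would take school kits + plastic sheeting + mosquito nets: 273 kg used, total 2560.
Dropping mosquito nets frees 65 kg; slotting in cooking oil (71 kg) lifts the total to 2602 at 279 kg.

2602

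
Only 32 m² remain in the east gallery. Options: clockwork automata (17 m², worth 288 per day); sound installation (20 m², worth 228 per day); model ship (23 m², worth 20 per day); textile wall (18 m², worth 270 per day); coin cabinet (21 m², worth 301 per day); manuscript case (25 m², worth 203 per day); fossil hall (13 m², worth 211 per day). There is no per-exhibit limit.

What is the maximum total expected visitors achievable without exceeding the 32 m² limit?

499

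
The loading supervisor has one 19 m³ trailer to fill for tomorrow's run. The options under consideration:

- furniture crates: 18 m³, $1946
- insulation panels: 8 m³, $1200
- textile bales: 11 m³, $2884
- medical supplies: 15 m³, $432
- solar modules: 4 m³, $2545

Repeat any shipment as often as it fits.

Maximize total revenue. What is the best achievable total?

10180

4×solar modules uses 16 of the 19 m³ and totals 10180.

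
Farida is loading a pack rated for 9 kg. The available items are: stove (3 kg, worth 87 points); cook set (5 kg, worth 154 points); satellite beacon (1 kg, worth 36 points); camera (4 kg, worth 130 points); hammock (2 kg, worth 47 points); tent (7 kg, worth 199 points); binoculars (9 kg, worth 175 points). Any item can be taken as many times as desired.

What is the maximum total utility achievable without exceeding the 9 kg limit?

Best packing: 9×satellite beacon — 9 kg, 324 total.
Nothing else within 9 kg beats 324.

324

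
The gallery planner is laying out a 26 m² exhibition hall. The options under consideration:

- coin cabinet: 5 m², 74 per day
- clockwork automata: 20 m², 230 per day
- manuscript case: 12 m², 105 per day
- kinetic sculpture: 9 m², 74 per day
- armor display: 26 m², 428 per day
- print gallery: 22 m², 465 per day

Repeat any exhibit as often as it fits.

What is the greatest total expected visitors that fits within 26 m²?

Print gallery uses 22 of the 26 m² and totals 465.
Every other selection either busts 26 m² or fails to beat 465.

465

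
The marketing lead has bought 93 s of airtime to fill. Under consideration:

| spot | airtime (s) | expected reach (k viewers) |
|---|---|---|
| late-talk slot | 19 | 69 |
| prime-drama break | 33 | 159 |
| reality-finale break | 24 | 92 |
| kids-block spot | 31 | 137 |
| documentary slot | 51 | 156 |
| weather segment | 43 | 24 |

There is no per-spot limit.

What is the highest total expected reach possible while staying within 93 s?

Density check — prime-drama break 4.82, kids-block spot 4.42, reality-finale break 3.83, late-talk slot 3.63 are the best per s.
The ratio heuristic lands on 2×prime-drama break + reality-finale break (410) but leaves 3 s idle.
Dropping 2×prime-drama break and reality-finale break frees 90 s; slotting in 3×kids-block spot (93 s) lifts the total to 411 at 93 s.
Nothing else within 93 s beats 411.

411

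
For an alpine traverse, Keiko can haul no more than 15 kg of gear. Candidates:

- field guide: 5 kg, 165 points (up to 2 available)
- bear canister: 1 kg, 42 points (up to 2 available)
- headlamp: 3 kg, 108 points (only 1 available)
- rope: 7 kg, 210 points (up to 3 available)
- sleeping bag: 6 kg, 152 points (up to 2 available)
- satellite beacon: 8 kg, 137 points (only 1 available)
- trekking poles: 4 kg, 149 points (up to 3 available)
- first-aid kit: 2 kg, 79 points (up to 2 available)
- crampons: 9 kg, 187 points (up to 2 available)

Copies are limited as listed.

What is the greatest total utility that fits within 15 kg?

569

Filling by ratio: 2×bear canister + 2×trekking poles + 2×first-aid kit for 540, with 1 kg left unused.
Replace first-aid kit with headlamp: the trade gains 29 net, giving 569 at 15 kg.
That's the maximum — no swap from here does better than 569.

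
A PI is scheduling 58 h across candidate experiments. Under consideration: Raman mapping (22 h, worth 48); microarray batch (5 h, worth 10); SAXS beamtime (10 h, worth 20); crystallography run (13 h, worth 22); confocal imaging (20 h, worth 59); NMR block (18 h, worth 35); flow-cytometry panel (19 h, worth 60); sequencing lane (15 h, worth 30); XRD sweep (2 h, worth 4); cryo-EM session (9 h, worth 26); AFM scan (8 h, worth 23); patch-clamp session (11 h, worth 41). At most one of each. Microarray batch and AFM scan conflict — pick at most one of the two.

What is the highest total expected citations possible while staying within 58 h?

183

Best packing: confocal imaging + flow-cytometry panel + AFM scan + patch-clamp session — 58 h, 183 total.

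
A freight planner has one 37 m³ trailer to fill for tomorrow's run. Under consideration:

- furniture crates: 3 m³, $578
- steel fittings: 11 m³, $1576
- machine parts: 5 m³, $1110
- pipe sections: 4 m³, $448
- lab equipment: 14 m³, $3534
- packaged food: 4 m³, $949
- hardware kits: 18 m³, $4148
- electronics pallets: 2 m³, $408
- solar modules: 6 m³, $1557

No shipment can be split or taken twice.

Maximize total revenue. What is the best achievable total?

8792

Density check — solar modules 259.50, lab equipment 252.43, packaged food 237.25, hardware kits 230.44 are the best per m³.
Filling by ratio: furniture crates + machine parts + lab equipment + packaged food + electronics pallets + solar modules for 8136, with 3 m³ left unused.
A better packing is machine parts + lab equipment + hardware kits: 37 m³, total 8792.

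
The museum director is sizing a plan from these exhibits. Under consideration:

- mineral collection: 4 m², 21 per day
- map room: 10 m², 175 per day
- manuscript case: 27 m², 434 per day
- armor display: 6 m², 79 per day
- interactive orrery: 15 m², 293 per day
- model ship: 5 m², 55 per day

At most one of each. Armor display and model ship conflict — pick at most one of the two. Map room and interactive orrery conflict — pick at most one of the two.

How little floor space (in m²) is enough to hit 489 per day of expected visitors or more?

32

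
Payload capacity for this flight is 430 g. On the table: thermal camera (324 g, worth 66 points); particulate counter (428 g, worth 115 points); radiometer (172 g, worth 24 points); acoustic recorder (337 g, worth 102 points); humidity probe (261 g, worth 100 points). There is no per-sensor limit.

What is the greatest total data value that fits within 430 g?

115

The ratio heuristic lands on humidity probe (100) but leaves 169 g idle.
The 261 g tied up in humidity probe is better spent on particulate counter — total rises to 115 (428 g).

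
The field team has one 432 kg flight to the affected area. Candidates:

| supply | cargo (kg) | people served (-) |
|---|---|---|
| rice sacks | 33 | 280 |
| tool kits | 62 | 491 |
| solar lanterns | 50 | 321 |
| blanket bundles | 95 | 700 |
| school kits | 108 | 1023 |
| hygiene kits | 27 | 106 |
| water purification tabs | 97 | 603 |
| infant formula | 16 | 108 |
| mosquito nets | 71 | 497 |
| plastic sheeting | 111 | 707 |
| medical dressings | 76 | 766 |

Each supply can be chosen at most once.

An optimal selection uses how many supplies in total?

The maximum people served within 432 kg is 3585.
One optimal bundle: tool kits + blanket bundles + school kits + infant formula + mosquito nets + medical dressings (428 kg).
Any selection reaching 3585 contains exactly 6 supplies.

6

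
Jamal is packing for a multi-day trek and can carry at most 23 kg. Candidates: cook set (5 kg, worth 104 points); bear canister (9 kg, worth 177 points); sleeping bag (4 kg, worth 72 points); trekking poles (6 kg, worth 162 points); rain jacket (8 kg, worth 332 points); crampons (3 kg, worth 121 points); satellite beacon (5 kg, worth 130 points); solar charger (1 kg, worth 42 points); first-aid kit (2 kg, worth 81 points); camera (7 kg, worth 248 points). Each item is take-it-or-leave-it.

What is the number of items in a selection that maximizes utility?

5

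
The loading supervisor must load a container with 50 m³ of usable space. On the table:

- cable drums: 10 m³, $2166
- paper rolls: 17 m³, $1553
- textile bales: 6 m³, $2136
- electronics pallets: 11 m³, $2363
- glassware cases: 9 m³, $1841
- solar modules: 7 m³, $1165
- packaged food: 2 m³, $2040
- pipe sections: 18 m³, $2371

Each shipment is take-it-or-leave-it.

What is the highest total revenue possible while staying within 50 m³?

Taking cable drums + textile bales + electronics pallets + glassware cases + solar modules + packaged food: 45 m³ used, 11711 in revenue.

11711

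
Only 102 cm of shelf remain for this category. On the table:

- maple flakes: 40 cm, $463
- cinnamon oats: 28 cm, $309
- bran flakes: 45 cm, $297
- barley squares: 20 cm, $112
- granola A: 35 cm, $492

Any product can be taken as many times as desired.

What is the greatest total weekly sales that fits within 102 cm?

Ranking by ratio (weekly sales/cm): granola A 14.06, maple flakes 11.57, cinnamon oats 11.04, bran flakes 6.60.
Taking cinnamon oats + 2×granola A: 98 cm used, 1293 in weekly sales.

1293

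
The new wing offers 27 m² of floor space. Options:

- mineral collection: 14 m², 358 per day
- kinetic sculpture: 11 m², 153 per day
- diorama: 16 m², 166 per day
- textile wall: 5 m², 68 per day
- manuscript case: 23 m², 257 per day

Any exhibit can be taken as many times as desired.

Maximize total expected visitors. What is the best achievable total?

511

The ratio ordering already packs tightly: mineral collection + kinetic sculpture, 25 m², 511.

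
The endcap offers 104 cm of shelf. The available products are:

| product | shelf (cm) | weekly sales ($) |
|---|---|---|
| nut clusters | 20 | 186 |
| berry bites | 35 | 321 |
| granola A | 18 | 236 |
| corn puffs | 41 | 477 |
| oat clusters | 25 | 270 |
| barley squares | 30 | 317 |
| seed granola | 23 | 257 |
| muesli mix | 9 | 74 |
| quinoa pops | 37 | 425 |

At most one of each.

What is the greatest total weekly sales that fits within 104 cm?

1188

Taking the top-ratio products first gives granola A + corn puffs + quinoa pops for 1138 (96 cm).
Dropping corn puffs frees 41 cm; slotting in oat clusters + seed granola (48 cm) lifts the total to 1188 at 103 cm.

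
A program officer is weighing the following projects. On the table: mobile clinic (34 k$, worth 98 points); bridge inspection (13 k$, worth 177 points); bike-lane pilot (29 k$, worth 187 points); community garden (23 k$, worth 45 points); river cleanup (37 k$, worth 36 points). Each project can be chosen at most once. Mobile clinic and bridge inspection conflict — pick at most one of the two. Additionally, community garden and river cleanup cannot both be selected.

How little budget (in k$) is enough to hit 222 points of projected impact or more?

Look for the lowest-budget combination reaching 222.
bridge inspection + community garden reaches 222 using 36 k$.
Any bundle with less than 36 k$ falls short of 222.

36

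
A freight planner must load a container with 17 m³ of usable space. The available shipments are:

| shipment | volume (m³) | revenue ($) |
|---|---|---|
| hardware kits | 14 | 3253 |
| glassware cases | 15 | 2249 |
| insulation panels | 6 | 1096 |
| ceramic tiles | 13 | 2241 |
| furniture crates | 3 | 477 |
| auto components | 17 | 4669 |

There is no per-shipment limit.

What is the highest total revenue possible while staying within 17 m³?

Taking auto components: 17 m³ used, 4669 in revenue.
That's the maximum — no swap from here does better than 4669.

4669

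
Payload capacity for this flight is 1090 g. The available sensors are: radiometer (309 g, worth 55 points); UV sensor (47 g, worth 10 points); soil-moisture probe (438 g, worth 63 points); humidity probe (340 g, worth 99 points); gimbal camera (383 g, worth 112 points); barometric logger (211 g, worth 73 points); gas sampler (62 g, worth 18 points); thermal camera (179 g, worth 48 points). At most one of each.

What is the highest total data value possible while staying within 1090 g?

Taking UV sensor + humidity probe + gimbal camera + barometric logger + gas sampler: 1043 g used, 312 in data value.

312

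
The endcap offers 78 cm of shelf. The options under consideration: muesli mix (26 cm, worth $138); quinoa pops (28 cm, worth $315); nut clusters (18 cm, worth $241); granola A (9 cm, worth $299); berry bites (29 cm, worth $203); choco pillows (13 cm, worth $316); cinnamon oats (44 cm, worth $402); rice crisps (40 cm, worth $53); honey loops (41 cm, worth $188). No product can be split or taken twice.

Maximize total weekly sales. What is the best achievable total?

1171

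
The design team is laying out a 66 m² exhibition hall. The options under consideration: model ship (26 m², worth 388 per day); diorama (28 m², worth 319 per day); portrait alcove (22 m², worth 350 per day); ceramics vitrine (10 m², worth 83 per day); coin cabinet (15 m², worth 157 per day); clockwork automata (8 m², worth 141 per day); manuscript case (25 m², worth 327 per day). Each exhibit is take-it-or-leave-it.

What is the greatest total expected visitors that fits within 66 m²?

962

Taking model ship + portrait alcove + ceramics vitrine + clockwork automata: 66 m² used, 962 in expected visitors.
The closest alternative, portrait alcove + ceramics vitrine + clockwork automata + manuscript case, reaches only 901.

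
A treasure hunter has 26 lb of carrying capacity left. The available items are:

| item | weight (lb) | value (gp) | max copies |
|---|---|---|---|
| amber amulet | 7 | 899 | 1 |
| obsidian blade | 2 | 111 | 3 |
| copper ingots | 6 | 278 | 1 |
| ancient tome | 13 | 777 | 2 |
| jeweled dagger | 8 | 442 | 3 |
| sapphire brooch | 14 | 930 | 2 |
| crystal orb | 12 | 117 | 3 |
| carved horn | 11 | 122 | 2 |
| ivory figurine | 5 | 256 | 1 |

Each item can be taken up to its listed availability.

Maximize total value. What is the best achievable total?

Density check — amber amulet 128.43, sapphire brooch 66.43, ancient tome 59.77, obsidian blade 55.50 are the best per lb.
Taking the top-ratio items first gives amber amulet + 2×obsidian blade + sapphire brooch for 2051 (25 lb).
Replace 2×obsidian blade with ivory figurine: the trade gains 34 net, giving 2085 at 26 lb.
That's the maximum — no swap from here does better than 2085.

2085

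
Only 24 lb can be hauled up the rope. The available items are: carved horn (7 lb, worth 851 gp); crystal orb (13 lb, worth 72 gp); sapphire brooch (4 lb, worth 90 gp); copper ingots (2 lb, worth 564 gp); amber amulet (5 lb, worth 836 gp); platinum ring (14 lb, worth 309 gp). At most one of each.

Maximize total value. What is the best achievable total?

Carved horn + sapphire brooch + copper ingots + amber amulet uses 18 of the 24 lb and totals 2341.

2341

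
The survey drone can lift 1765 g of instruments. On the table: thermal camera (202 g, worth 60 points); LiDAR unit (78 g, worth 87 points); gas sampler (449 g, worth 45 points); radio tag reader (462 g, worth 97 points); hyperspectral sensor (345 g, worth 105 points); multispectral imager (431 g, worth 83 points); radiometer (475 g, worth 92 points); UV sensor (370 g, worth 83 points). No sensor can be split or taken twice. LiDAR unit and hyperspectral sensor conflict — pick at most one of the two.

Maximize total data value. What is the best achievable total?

419

Best packing: thermal camera + LiDAR unit + radio tag reader + multispectral imager + radiometer — 1648 g, 419 total.
Every other selection either busts 1765 g or breaks a pairing rule or fails to beat 419.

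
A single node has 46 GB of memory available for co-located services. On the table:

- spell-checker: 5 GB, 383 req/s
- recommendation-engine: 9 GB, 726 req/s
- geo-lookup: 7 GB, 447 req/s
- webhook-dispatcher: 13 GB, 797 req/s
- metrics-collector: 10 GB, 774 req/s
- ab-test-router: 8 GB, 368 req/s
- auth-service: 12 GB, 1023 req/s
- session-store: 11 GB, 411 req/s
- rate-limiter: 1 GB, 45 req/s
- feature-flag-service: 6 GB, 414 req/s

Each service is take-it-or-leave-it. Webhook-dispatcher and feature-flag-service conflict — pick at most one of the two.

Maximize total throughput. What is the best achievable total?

Greedy by ratio would take spell-checker + recommendation-engine + metrics-collector + auth-service + rate-limiter + feature-flag-service: 43 GB used, total 3365.
Replace spell-checker with geo-lookup: the trade gains 64 net, giving 3429 at 45 GB.
No other feasible combination exceeds 3429.

3429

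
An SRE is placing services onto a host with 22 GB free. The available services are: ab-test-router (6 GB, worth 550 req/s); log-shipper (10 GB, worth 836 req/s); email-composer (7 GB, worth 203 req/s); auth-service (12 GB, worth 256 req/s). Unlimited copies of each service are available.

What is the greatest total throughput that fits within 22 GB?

1936

Filling by ratio: 3×ab-test-router for 1650, with 4 GB left unused.
Dropping ab-test-router frees 6 GB; slotting in log-shipper (10 GB) lifts the total to 1936 at 22 GB.
Every other selection either busts 22 GB or fails to beat 1936.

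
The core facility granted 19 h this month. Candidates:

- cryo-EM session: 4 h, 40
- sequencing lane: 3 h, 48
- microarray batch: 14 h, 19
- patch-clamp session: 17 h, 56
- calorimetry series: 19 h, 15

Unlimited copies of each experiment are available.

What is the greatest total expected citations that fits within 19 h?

Taking 6×sequencing lane: 18 h used, 288 in expected citations.
The spare 1 h is too small for any remaining experiment, and no exchange beats 288.

288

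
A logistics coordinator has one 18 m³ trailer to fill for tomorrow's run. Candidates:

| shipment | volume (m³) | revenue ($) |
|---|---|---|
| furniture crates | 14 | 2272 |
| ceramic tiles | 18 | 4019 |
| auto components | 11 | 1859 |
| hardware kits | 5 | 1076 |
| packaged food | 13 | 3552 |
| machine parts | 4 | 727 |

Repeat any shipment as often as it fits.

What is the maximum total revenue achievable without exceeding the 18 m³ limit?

Hardware kits + packaged food uses 18 of the 18 m³ and totals 4628.
Every other selection either busts 18 m³ or fails to beat 4628.

4628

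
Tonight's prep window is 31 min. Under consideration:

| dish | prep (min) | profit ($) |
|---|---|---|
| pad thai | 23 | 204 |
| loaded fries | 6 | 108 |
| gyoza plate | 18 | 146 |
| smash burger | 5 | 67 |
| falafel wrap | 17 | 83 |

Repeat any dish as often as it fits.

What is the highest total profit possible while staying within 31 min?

5×loaded fries uses 30 of the 31 min and totals 540.
The spare 1 min is too small for any remaining dish, and no exchange beats 540.

540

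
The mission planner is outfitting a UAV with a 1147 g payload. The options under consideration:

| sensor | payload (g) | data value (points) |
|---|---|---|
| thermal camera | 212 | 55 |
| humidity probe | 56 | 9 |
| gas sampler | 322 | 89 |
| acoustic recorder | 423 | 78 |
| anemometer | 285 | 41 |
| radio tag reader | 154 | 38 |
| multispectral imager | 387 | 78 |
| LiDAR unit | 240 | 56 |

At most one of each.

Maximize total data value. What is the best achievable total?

269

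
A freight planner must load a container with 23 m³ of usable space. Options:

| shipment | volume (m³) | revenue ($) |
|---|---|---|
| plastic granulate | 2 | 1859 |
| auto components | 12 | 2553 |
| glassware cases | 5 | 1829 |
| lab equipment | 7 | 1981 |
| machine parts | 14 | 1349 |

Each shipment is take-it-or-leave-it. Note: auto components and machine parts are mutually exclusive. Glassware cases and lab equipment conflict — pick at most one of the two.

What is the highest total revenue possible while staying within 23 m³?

6393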